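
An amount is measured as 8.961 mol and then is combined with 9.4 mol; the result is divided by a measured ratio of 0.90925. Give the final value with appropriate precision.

8.961 mol + 9.4 mol = 18.361 mol; the sum is limited to 1 decimal place (3 s.f.).
Carrying full precision, 18.361 ÷ 0.90925 = 20.1935661259… mol; 0.90925 has 5 s.f., so the result keeps min(3, 5) = 3 s.f.
Rounded to 3 significant figures: 20.2 mol.

20.2 mol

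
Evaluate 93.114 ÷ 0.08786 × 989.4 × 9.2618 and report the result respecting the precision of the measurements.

9.712 × 10⁶

93.114 ÷ 0.08786 × 989.4 × 9.2618 = 9711606.76987…
Multiplication/division keeps the fewest significant figures: 93.114 → 5 s.f., 0.08786 → 4 s.f., 989.4 → 4 s.f., 9.2618 → 5 s.f.; limit is 4.
Rounded to 4 significant figures: 9.712 × 10⁶.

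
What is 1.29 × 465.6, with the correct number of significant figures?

1.29 × 465.6 = 600.624
Multiplication/division keeps the fewest significant figures: 1.29 → 3 s.f., 465.6 → 4 s.f.; limit is 3.
Rounded to 3 significant figures: 601.

601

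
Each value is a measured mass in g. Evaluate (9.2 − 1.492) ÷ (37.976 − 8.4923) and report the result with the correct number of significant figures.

9.2 − 1.492 = 7.708, limited to 1 d.p. → 2 s.f.; 37.976 − 8.4923 = 29.4837, limited to 3 d.p. → 5 s.f.
Carrying full precision, 7.708 ÷ 29.4837 = 0.261432588176…; keep min(2, 5) = 2 s.f.
Rounded to 2 significant figures: 0.26.

0.26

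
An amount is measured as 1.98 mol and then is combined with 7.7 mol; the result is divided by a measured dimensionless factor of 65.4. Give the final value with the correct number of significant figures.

1.5 × 10⁻¹ mol

1.98 mol + 7.7 mol = 9.68 mol; the sum is limited to 1 decimal place (2 s.f.).
Carrying full precision, 9.68 ÷ 65.4 = 0.148012232416… mol; 65.4 has 3 s.f., so the result keeps min(2, 3) = 2 s.f.
Rounded to 2 significant figures: 1.5 × 10⁻¹ mol.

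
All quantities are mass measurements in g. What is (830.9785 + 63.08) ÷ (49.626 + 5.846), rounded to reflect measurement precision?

830.9785 + 63.08 = 894.0585, limited to 2 d.p. → 5 s.f.; 49.626 + 5.846 = 55.472, limited to 3 d.p. → 5 s.f.
Carrying full precision, 894.0585 ÷ 55.472 = 16.1172934093…; keep min(5, 5) = 5 s.f.
Rounded to 5 significant figures: 16.117.

16.117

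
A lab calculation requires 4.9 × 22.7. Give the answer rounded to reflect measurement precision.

1.1 × 10^2

4.9 × 22.7 = 111.23
Multiplication/division keeps the fewest significant figures: 4.9 → 2 s.f., 22.7 → 3 s.f.; limit is 2.
Rounded to 2 significant figures: 1.1 × 10^2.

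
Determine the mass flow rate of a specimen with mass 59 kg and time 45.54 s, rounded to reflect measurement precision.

mass flow rate = 59 kg ÷ 45.54 s = 1.29556433904… kg/s.
59 has 2 significant figures; 45.54 has 4.
Division/multiplication keeps the fewest: 2 significant figures.
Rounded: 1.3 kg/s.

1.3 kg/s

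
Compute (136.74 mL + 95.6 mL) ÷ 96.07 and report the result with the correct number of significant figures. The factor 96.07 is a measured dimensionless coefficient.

136.74 mL + 95.6 mL = 232.34 mL; the sum is limited to 1 decimal place (4 s.f.).
Carrying full precision, 232.34 ÷ 96.07 = 2.41844488394… mL; 96.07 has 4 s.f., so the result keeps min(4, 4) = 4 s.f.
Rounded to 4 significant figures: 2.418 mL.

2.418 mL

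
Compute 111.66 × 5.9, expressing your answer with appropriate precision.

111.66 × 5.9 = 658.794
Multiplication/division keeps the fewest significant figures: 111.66 → 5 s.f., 5.9 → 2 s.f.; limit is 2.
Rounded to 2 significant figures: 6.6 × 10².

6.6 × 10²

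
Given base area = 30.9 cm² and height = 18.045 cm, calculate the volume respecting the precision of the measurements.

558 cm³

volume = 30.9 cm² × 18.045 cm = 557.5905 cm³.
30.9 has 3 significant figures; 18.045 has 5.
Division/multiplication keeps the fewest: 3 significant figures.
Rounded: 558 cm³.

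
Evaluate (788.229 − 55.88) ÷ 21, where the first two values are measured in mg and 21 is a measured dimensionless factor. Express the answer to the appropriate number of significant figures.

788.229 mg − 55.88 mg = 732.349 mg; the difference is limited to 2 decimal places (5 s.f.).
Carrying full precision, 732.349 ÷ 21 = 34.8737619048… mg; 21 has 2 s.f., so the result keeps min(5, 2) = 2 s.f.
Rounded to 2 significant figures: 35 mg.

35 mg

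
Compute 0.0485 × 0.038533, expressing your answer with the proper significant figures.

0.00187

0.0485 × 0.038533 = 0.0018688505
Multiplication/division keeps the fewest significant figures: 0.0485 → 3 s.f., 0.038533 → 5 s.f.; limit is 3.
Rounded to 3 significant figures: 0.00187.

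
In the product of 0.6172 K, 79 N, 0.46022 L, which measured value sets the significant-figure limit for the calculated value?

79 N

0.6172 K → 4 s.f.; 79 N → 2 s.f.; 0.46022 L → 5 s.f.
The fewest is 2 significant figures, from 79 N.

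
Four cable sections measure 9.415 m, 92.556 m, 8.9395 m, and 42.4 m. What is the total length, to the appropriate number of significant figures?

9.415 m + 92.556 m + 8.9395 m + 42.4 m = 153.3105 m.
Addition/subtraction keeps the fewest decimal places: 9.415 → 3 decimal places, 92.556 → 3 decimal places, 8.9395 → 4 decimal places, 42.4 → 1 decimal place; limit is 1.
Rounded to 1 decimal place: 153.3 m.

153.3 m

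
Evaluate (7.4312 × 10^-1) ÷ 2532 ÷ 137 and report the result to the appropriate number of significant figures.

(7.4312 × 10^-1) ÷ 2532 ÷ 137 = 0.00000214227234465…
Multiplication/division keeps the fewest significant figures: 7.4312 × 10^-1 → 5 s.f., 2532 → 4 s.f., 137 → 3 s.f.; limit is 3.
Rounded to 3 significant figures: 2.14 × 10^-6.

2.14 × 10^-6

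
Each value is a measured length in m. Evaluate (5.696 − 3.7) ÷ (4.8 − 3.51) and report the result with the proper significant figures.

1.5

5.696 − 3.7 = 1.996, limited to 1 d.p. → 2 s.f.; 4.8 − 3.51 = 1.29, limited to 1 d.p. → 2 s.f.
Carrying full precision, 1.996 ÷ 1.29 = 1.54728682171…; keep min(2, 2) = 2 s.f.
Rounded to 2 significant figures: 1.5.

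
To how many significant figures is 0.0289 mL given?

3

0.0289: leading zeros are not significant.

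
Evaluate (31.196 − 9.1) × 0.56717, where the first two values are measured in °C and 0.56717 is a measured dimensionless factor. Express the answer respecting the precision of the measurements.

12.5 °C

31.196 °C − 9.1 °C = 22.096 °C; the difference is limited to 1 decimal place (3 s.f.).
Carrying full precision, 22.096 × 0.56717 = 12.53218832 °C; 0.56717 has 5 s.f., so the result keeps min(3, 5) = 3 s.f.
Rounded to 3 significant figures: 12.5 °C.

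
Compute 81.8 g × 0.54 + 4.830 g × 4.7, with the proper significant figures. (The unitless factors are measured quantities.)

67 g

81.8 × 0.54 = 44.172 → 44 g (2 s.f., last digit at the 10^0 place).
4.830 × 4.7 = 22.701 → 23 g (2 s.f., last digit at the 10^0 place).
Sum: 66.873 g; keep the coarser place, 10^0.
Result: 67 g.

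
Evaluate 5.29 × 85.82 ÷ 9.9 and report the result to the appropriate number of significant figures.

5.29 × 85.82 ÷ 9.9 = 45.8573535354…
Multiplication/division keeps the fewest significant figures: 5.29 → 3 s.f., 85.82 → 4 s.f., 9.9 → 2 s.f.; limit is 2.
Rounded to 2 significant figures: 46.

46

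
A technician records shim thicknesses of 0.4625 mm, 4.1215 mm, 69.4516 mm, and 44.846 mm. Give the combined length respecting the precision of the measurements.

0.4625 mm + 4.1215 mm + 69.4516 mm + 44.846 mm = 118.8816 mm.
Addition/subtraction keeps the fewest decimal places: 0.4625 → 4 decimal places, 4.1215 → 4 decimal places, 69.4516 → 4 decimal places, 44.846 → 3 decimal places; limit is 3.
Rounded to 3 decimal places: 1.18882 × 10² mm.

1.18882 × 10² mm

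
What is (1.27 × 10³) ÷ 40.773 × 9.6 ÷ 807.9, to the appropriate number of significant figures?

0.37

(1.27 × 10³) ÷ 40.773 × 9.6 ÷ 807.9 = 0.37012181115…
Multiplication/division keeps the fewest significant figures: 1.27 × 10³ → 3 s.f., 40.773 → 5 s.f., 9.6 → 2 s.f., 807.9 → 4 s.f.; limit is 2.
Rounded to 2 significant figures: 0.37.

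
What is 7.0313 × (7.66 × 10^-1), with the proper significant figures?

7.0313 × (7.66 × 10^-1) = 5.3859758
Multiplication/division keeps the fewest significant figures: 7.0313 → 5 s.f., 7.66 × 10^-1 → 3 s.f.; limit is 3.
Rounded to 3 significant figures: 5.39.

5.39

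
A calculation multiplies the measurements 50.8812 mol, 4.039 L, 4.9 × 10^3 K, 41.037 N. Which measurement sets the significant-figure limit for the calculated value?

50.8812 mol → 6 s.f.; 4.039 L → 4 s.f.; 4.9 × 10^3 K → 2 s.f.; 41.037 N → 5 s.f.
The fewest is 2 significant figures, from 4.9 × 10^3 K.

4.9 × 10^3 K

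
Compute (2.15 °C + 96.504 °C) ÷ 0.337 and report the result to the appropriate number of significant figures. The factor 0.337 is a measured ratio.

2.15 °C + 96.504 °C = 98.654 °C; the sum is limited to 2 decimal places (4 s.f.).
Carrying full precision, 98.654 ÷ 0.337 = 292.741839763… °C; 0.337 has 3 s.f., so the result keeps min(4, 3) = 3 s.f.
Rounded to 3 significant figures: 293 °C.

293 °C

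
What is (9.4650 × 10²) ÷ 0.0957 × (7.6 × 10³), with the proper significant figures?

(9.4650 × 10²) ÷ 0.0957 × (7.6 × 10³) = 75166144.2006…
Multiplication/division keeps the fewest significant figures: 9.4650 × 10² → 5 s.f., 0.0957 → 3 s.f., 7.6 × 10³ → 2 s.f.; limit is 2.
Rounded to 2 significant figures: 7.5 × 10⁷.

7.5 × 10⁷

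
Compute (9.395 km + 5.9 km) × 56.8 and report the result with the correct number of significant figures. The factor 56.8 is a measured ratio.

9.395 km + 5.9 km = 15.295 km; the sum is limited to 1 decimal place (3 s.f.).
Carrying full precision, 15.295 × 56.8 = 868.756 km; 56.8 has 3 s.f., so the result keeps min(3, 3) = 3 s.f.
Rounded to 3 significant figures: 869 km.

869 km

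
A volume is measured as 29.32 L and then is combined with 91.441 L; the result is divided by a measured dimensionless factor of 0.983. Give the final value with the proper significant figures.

29.32 L + 91.441 L = 120.761 L; the sum is limited to 2 decimal places (5 s.f.).
Carrying full precision, 120.761 ÷ 0.983 = 122.849440488… L; 0.983 has 3 s.f., so the result keeps min(5, 3) = 3 s.f.
Rounded to 3 significant figures: 123 L.

123 L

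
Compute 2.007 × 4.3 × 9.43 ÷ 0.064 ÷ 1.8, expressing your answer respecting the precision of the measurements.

7.1 × 10^2

2.007 × 4.3 × 9.43 ÷ 0.064 ÷ 1.8 = 706.439609375
Multiplication/division keeps the fewest significant figures: 2.007 → 4 s.f., 4.3 → 2 s.f., 9.43 → 3 s.f., 0.064 → 2 s.f., 1.8 → 2 s.f.; limit is 2.
Rounded to 2 significant figures: 7.1 × 10^2.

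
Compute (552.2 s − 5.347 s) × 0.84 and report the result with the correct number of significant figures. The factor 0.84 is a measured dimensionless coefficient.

4.6 × 10² s

552.2 s − 5.347 s = 546.853 s; the difference is limited to 1 decimal place (4 s.f.).
Carrying full precision, 546.853 × 0.84 = 459.35652 s; 0.84 has 2 s.f., so the result keeps min(4, 2) = 2 s.f.
Rounded to 2 significant figures: 4.6 × 10² s.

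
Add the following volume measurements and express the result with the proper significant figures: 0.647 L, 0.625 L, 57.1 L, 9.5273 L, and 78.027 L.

145.9 L

0.647 L + 0.625 L + 57.1 L + 9.5273 L + 78.027 L = 145.9263 L.
Addition/subtraction keeps the fewest decimal places: 0.647 → 3 decimal places, 0.625 → 3 decimal places, 57.1 → 1 decimal place, 9.5273 → 4 decimal places, 78.027 → 3 decimal places; limit is 1.
Rounded to 1 decimal place: 145.9 L.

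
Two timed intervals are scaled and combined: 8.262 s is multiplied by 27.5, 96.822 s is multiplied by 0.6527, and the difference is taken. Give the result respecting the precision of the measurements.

8.262 × 27.5 = 227.205 → 227 s (3 s.f., last digit at the 10^0 place).
96.822 × 0.6527 = 63.1957194 → 63.20 s (4 s.f., last digit at the 10^-2 place).
Difference: 164.0092806 s; keep the coarser place, 10^0.
Result: 164 s.

164 s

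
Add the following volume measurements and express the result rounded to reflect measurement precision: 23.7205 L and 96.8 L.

23.7205 L + 96.8 L = 120.5205 L.
Addition/subtraction keeps the fewest decimal places: 23.7205 → 4 decimal places, 96.8 → 1 decimal place; limit is 1.
Rounded to 1 decimal place: 120.5 L.

120.5 L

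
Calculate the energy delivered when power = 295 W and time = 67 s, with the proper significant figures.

energy delivered = 295 W × 67 s = 19765 J.
295 has 3 significant figures; 67 has 2.
Division/multiplication keeps the fewest: 2 significant figures.
Rounded: 2.0 × 10⁴ J.

2.0 × 10⁴ J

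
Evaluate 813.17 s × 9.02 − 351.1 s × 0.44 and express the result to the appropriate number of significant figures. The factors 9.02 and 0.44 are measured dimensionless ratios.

813.17 × 9.02 = 7334.7934 → 7.33 × 10^3 s (3 s.f., last digit at the 10^1 place).
351.1 × 0.44 = 154.484 → 1.5 × 10^2 s (2 s.f., last digit at the 10^1 place).
Difference: 7180.3094 s; keep the coarser place, 10^1.
Result: 7.18 × 10^3 s.

7.18 × 10^3 s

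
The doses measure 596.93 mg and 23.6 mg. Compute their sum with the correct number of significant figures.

620.5 mg

596.93 mg + 23.6 mg = 620.53 mg.
Addition/subtraction keeps the fewest decimal places: 596.93 → 2 decimal places, 23.6 → 1 decimal place; limit is 1.
Rounded to 1 decimal place: 620.5 mg.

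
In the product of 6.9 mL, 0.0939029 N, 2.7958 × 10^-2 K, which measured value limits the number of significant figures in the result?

6.9 mL

6.9 mL → 2 s.f.; 0.0939029 N → 6 s.f.; 2.7958 × 10^-2 K → 5 s.f.
The fewest is 2 significant figures, from 6.9 mL.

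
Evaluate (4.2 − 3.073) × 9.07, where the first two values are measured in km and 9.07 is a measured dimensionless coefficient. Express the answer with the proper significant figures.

4.2 km − 3.073 km = 1.127 km; the difference is limited to 1 decimal place (2 s.f.).
Carrying full precision, 1.127 × 9.07 = 10.22189 km; 9.07 has 3 s.f., so the result keeps min(2, 3) = 2 s.f.
Rounded to 2 significant figures: 10. km.

10. km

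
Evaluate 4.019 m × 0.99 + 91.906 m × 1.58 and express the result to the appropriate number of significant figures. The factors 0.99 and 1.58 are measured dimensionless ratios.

149 m

4.019 × 0.99 = 3.97881 → 4.0 m (2 s.f., last digit at the 10^-1 place).
91.906 × 1.58 = 145.21148 → 145 m (3 s.f., last digit at the 10^0 place).
Sum: 149.19029 m; keep the coarser place, 10^0.
Result: 149 m.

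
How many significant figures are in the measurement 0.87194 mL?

5

0.87194: leading zeros are not significant.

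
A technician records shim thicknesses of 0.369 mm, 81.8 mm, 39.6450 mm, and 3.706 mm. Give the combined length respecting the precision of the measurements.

0.369 mm + 81.8 mm + 39.6450 mm + 3.706 mm = 125.5200 mm.
Addition/subtraction keeps the fewest decimal places: 0.369 → 3 decimal places, 81.8 → 1 decimal place, 39.6450 → 4 decimal places, 3.706 → 3 decimal places; limit is 1.
Rounded to 1 decimal place: 125.5 mm.

125.5 mm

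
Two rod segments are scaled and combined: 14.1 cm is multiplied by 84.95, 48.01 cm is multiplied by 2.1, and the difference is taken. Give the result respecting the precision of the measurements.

14.1 × 84.95 = 1197.795 → 1.20 × 10^3 cm (3 s.f., last digit at the 10^1 place).
48.01 × 2.1 = 100.821 → 1.0 × 10^2 cm (2 s.f., last digit at the 10^1 place).
Difference: 1096.974 cm; keep the coarser place, 10^1.
Result: 1.10 × 10^3 cm.

1.10 × 10^3 cm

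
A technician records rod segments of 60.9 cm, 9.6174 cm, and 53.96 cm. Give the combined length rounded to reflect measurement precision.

60.9 cm + 9.6174 cm + 53.96 cm = 124.4774 cm.
Addition/subtraction keeps the fewest decimal places: 60.9 → 1 decimal place, 9.6174 → 4 decimal places, 53.96 → 2 decimal places; limit is 1.
Rounded to 1 decimal place: 1.245 × 10^2 cm.

1.245 × 10^2 cm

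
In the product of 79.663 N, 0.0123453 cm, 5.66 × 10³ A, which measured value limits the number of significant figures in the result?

5.66 × 10³ A

79.663 N → 5 s.f.; 0.0123453 cm → 6 s.f.; 5.66 × 10³ A → 3 s.f.
The fewest is 3 significant figures, from 5.66 × 10³ A.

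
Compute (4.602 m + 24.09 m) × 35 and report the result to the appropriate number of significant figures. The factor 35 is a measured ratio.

4.602 m + 24.09 m = 28.692 m; the sum is limited to 2 decimal places (4 s.f.).
Carrying full precision, 28.692 × 35 = 1004.22 m; 35 has 2 s.f., so the result keeps min(4, 2) = 2 s.f.
Rounded to 2 significant figures: 1.0 × 10^3 m.

1.0 × 10^3 m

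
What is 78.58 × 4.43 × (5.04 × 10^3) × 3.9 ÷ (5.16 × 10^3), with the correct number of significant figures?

78.58 × 4.43 × (5.04 × 10^3) × 3.9 ÷ (5.16 × 10^3) = 1326.05394698…
Multiplication/division keeps the fewest significant figures: 78.58 → 4 s.f., 4.43 → 3 s.f., 5.04 × 10^3 → 3 s.f., 3.9 → 2 s.f., 5.16 × 10^3 → 3 s.f.; limit is 2.
Rounded to 2 significant figures: 1.3 × 10^3.

1.3 × 10^3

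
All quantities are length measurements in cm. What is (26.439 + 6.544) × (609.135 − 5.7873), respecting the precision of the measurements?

1.9900 × 10^4 cm²

26.439 + 6.544 = 32.983, limited to 3 d.p. → 5 s.f.; 609.135 − 5.7873 = 603.3477, limited to 3 d.p. → 6 s.f.
Carrying full precision, 32.983 × 603.3477 = 19900.2171891; keep min(5, 6) = 5 s.f.
Rounded to 5 significant figures: 1.9900 × 10^4 cm².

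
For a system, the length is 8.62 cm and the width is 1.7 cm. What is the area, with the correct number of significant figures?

area = 8.62 cm × 1.7 cm = 14.654 cm².
8.62 has 3 significant figures; 1.7 has 2.
Division/multiplication keeps the fewest: 2 significant figures.
Rounded: 15 cm².

15 cm²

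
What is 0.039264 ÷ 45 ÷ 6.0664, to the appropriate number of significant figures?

1.4 × 10⁻⁴

0.039264 ÷ 45 ÷ 6.0664 = 0.000143830498044…
Multiplication/division keeps the fewest significant figures: 0.039264 → 5 s.f., 45 → 2 s.f., 6.0664 → 5 s.f.; limit is 2.
Rounded to 2 significant figures: 1.4 × 10⁻⁴.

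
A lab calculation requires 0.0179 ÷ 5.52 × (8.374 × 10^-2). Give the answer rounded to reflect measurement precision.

0.0179 ÷ 5.52 × (8.374 × 10^-2) = 0.000271548188406…
Multiplication/division keeps the fewest significant figures: 0.0179 → 3 s.f., 5.52 → 3 s.f., 8.374 × 10^-2 → 4 s.f.; limit is 3.
Rounded to 3 significant figures: 2.72 × 10^-4.

2.72 × 10^-4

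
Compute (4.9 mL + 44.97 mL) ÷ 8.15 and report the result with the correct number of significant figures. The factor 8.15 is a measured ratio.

6.12 mL

4.9 mL + 44.97 mL = 49.87 mL; the sum is limited to 1 decimal place (3 s.f.).
Carrying full precision, 49.87 ÷ 8.15 = 6.11901840491… mL; 8.15 has 3 s.f., so the result keeps min(3, 3) = 3 s.f.
Rounded to 3 significant figures: 6.12 mL.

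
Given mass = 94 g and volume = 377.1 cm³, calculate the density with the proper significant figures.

0.25 g/cm³

density = 94 g ÷ 377.1 cm³ = 0.249270750464… g/cm³.
94 has 2 significant figures; 377.1 has 4.
Division/multiplication keeps the fewest: 2 significant figures.
Rounded: 0.25 g/cm³.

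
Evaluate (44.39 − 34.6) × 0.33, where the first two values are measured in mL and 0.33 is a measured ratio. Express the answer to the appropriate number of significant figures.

44.39 mL − 34.6 mL = 9.79 mL; the difference is limited to 1 decimal place (2 s.f.).
Carrying full precision, 9.79 × 0.33 = 3.2307 mL; 0.33 has 2 s.f., so the result keeps min(2, 2) = 2 s.f.
Rounded to 2 significant figures: 3.2 mL.

3.2 mL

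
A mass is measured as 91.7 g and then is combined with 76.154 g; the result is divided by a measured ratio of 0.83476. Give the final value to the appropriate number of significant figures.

201.1 g

91.7 g + 76.154 g = 167.854 g; the sum is limited to 1 decimal place (4 s.f.).
Carrying full precision, 167.854 ÷ 0.83476 = 201.080550098… g; 0.83476 has 5 s.f., so the result keeps min(4, 5) = 4 s.f.
Rounded to 4 significant figures: 201.1 g.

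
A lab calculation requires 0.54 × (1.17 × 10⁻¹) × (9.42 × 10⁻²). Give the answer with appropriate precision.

0.54 × (1.17 × 10⁻¹) × (9.42 × 10⁻²) = 0.005951556
Multiplication/division keeps the fewest significant figures: 0.54 → 2 s.f., 1.17 × 10⁻¹ → 3 s.f., 9.42 × 10⁻² → 3 s.f.; limit is 2.
Rounded to 2 significant figures: 0.0060.

0.0060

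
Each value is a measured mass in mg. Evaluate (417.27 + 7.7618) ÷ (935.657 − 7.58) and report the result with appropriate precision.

417.27 + 7.7618 = 425.0318, limited to 2 d.p. → 5 s.f.; 935.657 − 7.58 = 928.077, limited to 2 d.p. → 5 s.f.
Carrying full precision, 425.0318 ÷ 928.077 = 0.457970405473…; keep min(5, 5) = 5 s.f.
Rounded to 5 significant figures: 0.45797.

0.45797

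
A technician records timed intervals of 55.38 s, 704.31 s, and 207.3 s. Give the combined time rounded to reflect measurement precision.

967.0 s

55.38 s + 704.31 s + 207.3 s = 966.99 s.
Addition/subtraction keeps the fewest decimal places: 55.38 → 2 decimal places, 704.31 → 2 decimal places, 207.3 → 1 decimal place; limit is 1.
Rounded to 1 decimal place: 967.0 s.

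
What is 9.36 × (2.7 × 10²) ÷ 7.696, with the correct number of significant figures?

3.3 × 10²

9.36 × (2.7 × 10²) ÷ 7.696 = 328.378378378…
Multiplication/division keeps the fewest significant figures: 9.36 → 3 s.f., 2.7 × 10² → 2 s.f., 7.696 → 4 s.f.; limit is 2.
Rounded to 2 significant figures: 3.3 × 10².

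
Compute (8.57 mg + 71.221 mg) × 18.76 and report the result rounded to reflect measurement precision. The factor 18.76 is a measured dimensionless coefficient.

1497 mg

8.57 mg + 71.221 mg = 79.791 mg; the sum is limited to 2 decimal places (4 s.f.).
Carrying full precision, 79.791 × 18.76 = 1496.87916 mg; 18.76 has 4 s.f., so the result keeps min(4, 4) = 4 s.f.
Rounded to 4 significant figures: 1497 mg.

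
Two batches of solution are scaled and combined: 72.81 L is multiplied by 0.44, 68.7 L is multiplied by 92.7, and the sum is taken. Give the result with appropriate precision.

6.40 × 10³ L

72.81 × 0.44 = 32.0364 → 32 L (2 s.f., last digit at the 10^0 place).
68.7 × 92.7 = 6368.49 → 6.37 × 10³ L (3 s.f., last digit at the 10^1 place).
Sum: 6400.5264 L; keep the coarser place, 10^1.
Result: 6.40 × 10³ L.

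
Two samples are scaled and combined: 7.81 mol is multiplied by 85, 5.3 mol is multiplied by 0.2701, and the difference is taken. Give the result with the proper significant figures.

7.81 × 85 = 663.85 → 6.6 × 10^2 mol (2 s.f., last digit at the 10^1 place).
5.3 × 0.2701 = 1.43153 → 1.4 mol (2 s.f., last digit at the 10^-1 place).
Difference: 662.41847 mol; keep the coarser place, 10^1.
Result: 6.6 × 10^2 mol.

6.6 × 10^2 mol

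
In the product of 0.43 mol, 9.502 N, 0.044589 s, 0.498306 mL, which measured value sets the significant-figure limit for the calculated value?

0.43 mol

0.43 mol → 2 s.f.; 9.502 N → 4 s.f.; 0.044589 s → 5 s.f.; 0.498306 mL → 6 s.f.
The fewest is 2 significant figures, from 0.43 mol.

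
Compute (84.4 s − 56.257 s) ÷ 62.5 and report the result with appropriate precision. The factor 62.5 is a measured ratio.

84.4 s − 56.257 s = 28.143 s; the difference is limited to 1 decimal place (3 s.f.).
Carrying full precision, 28.143 ÷ 62.5 = 0.450288 s; 62.5 has 3 s.f., so the result keeps min(3, 3) = 3 s.f.
Rounded to 3 significant figures: 0.450 s.

0.450 s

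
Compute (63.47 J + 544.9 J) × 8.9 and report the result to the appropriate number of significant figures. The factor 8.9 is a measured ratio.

63.47 J + 544.9 J = 608.37 J; the sum is limited to 1 decimal place (4 s.f.).
Carrying full precision, 608.37 × 8.9 = 5414.493 J; 8.9 has 2 s.f., so the result keeps min(4, 2) = 2 s.f.
Rounded to 2 significant figures: 5.4 × 10^3 J.

5.4 × 10^3 J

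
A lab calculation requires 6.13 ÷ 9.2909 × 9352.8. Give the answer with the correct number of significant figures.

6.13 ÷ 9.2909 × 9352.8 = 6170.84071511…
Multiplication/division keeps the fewest significant figures: 6.13 → 3 s.f., 9.2909 → 5 s.f., 9352.8 → 5 s.f.; limit is 3.
Rounded to 3 significant figures: 6.17 × 10^3.

6.17 × 10^3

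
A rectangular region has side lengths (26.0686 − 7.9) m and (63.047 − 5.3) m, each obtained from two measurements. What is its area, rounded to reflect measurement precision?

1.05 × 10^3 m²

26.0686 − 7.9 = 18.1686, limited to 1 d.p. → 3 s.f.; 63.047 − 5.3 = 57.747, limited to 1 d.p. → 3 s.f.
Carrying full precision, 18.1686 × 57.747 = 1049.1821442; keep min(3, 3) = 3 s.f.
Rounded to 3 significant figures: 1.05 × 10^3 m².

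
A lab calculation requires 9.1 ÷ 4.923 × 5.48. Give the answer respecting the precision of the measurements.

1.0 × 10¹

9.1 ÷ 4.923 × 5.48 = 10.1295957749…
Multiplication/division keeps the fewest significant figures: 9.1 → 2 s.f., 4.923 → 4 s.f., 5.48 → 3 s.f.; limit is 2.
Rounded to 2 significant figures: 1.0 × 10¹.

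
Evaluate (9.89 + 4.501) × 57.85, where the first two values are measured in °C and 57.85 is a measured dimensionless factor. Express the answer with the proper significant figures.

832.5 °C

9.89 °C + 4.501 °C = 14.391 °C; the sum is limited to 2 decimal places (4 s.f.).
Carrying full precision, 14.391 × 57.85 = 832.51935 °C; 57.85 has 4 s.f., so the result keeps min(4, 4) = 4 s.f.
Rounded to 4 significant figures: 832.5 °C.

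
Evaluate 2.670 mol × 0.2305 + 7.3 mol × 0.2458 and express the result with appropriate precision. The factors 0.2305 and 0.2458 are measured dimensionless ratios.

2.4 mol

2.670 × 0.2305 = 0.615435 → 0.6154 mol (4 s.f., last digit at the 10^-4 place).
7.3 × 0.2458 = 1.79434 → 1.8 mol (2 s.f., last digit at the 10^-1 place).
Sum: 2.409775 mol; keep the coarser place, 10^-1.
Result: 2.4 mol.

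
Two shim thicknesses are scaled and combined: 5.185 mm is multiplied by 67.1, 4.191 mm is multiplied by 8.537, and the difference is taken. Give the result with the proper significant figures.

5.185 × 67.1 = 347.9135 → 348 mm (3 s.f., last digit at the 10^0 place).
4.191 × 8.537 = 35.778567 → 35.78 mm (4 s.f., last digit at the 10^-2 place).
Difference: 312.134933 mm; keep the coarser place, 10^0.
Result: 312 mm.

312 mm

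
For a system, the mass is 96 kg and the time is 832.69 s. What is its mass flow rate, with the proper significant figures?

mass flow rate = 96 kg ÷ 832.69 s = 0.11528900311… kg/s.
96 has 2 significant figures; 832.69 has 5.
Division/multiplication keeps the fewest: 2 significant figures.
Rounded: 0.12 kg/s.

0.12 kg/s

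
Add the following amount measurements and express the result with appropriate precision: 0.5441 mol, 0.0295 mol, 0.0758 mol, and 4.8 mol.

5.4 mol

0.5441 mol + 0.0295 mol + 0.0758 mol + 4.8 mol = 5.4494 mol.
Addition/subtraction keeps the fewest decimal places: 0.5441 → 4 decimal places, 0.0295 → 4 decimal places, 0.0758 → 4 decimal places, 4.8 → 1 decimal place; limit is 1.
Rounded to 1 decimal place: 5.4 mol.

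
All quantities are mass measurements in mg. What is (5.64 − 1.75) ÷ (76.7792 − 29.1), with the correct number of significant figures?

0.0816

5.64 − 1.75 = 3.89, limited to 2 d.p. → 3 s.f.; 76.7792 − 29.1 = 47.6792, limited to 1 d.p. → 3 s.f.
Carrying full precision, 3.89 ÷ 47.6792 = 0.0815869393782…; keep min(3, 3) = 3 s.f.
Rounded to 3 significant figures: 0.0816.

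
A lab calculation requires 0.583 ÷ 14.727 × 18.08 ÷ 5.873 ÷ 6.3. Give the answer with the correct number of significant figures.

0.583 ÷ 14.727 × 18.08 ÷ 5.873 ÷ 6.3 = 0.0193442610251…
Multiplication/division keeps the fewest significant figures: 0.583 → 3 s.f., 14.727 → 5 s.f., 18.08 → 4 s.f., 5.873 → 4 s.f., 6.3 → 2 s.f.; limit is 2.
Rounded to 2 significant figures: 0.019.

0.019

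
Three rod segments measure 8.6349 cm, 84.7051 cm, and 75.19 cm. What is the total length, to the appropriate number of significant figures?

8.6349 cm + 84.7051 cm + 75.19 cm = 168.5300 cm.
Addition/subtraction keeps the fewest decimal places: 8.6349 → 4 decimal places, 84.7051 → 4 decimal places, 75.19 → 2 decimal places; limit is 2.
Rounded to 2 decimal places: 168.53 cm.

168.53 cm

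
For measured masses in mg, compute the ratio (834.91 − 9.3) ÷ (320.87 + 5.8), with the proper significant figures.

834.91 − 9.3 = 825.61, limited to 1 d.p. → 4 s.f.; 320.87 + 5.8 = 326.67, limited to 1 d.p. → 4 s.f.
Carrying full precision, 825.61 ÷ 326.67 = 2.52735176172…; keep min(4, 4) = 4 s.f.
Rounded to 4 significant figures: 2.527.

2.527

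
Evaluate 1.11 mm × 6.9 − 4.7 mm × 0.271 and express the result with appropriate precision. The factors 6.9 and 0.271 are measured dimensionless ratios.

6.4 mm

1.11 × 6.9 = 7.659 → 7.7 mm (2 s.f., last digit at the 10^-1 place).
4.7 × 0.271 = 1.2737 → 1.3 mm (2 s.f., last digit at the 10^-1 place).
Difference: 6.3853 mm; keep the coarser place, 10^-1.
Result: 6.4 mm.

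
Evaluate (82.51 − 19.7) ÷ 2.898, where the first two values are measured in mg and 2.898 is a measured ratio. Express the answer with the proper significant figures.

21.7 mg

82.51 mg − 19.7 mg = 62.81 mg; the difference is limited to 1 decimal place (3 s.f.).
Carrying full precision, 62.81 ÷ 2.898 = 21.6735679779… mg; 2.898 has 4 s.f., so the result keeps min(3, 4) = 3 s.f.
Rounded to 3 significant figures: 21.7 mg.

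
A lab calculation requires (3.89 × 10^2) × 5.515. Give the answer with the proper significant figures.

(3.89 × 10^2) × 5.515 = 2145.335
Multiplication/division keeps the fewest significant figures: 3.89 × 10^2 → 3 s.f., 5.515 → 4 s.f.; limit is 3.
Rounded to 3 significant figures: 2.15 × 10^3.

2.15 × 10^3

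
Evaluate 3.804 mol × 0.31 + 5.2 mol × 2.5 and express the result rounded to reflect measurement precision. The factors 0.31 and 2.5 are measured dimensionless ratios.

14 mol

3.804 × 0.31 = 1.17924 → 1.2 mol (2 s.f., last digit at the 10^-1 place).
5.2 × 2.5 = 13 → 13 mol (2 s.f., last digit at the 10^0 place).
Sum: 14.17924 mol; keep the coarser place, 10^0.
Result: 14 mol.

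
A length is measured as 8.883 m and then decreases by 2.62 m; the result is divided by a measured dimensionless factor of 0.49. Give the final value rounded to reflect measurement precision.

13 m

8.883 m − 2.62 m = 6.263 m; the difference is limited to 2 decimal places (3 s.f.).
Carrying full precision, 6.263 ÷ 0.49 = 12.7816326531… m; 0.49 has 2 s.f., so the result keeps min(3, 2) = 2 s.f.
Rounded to 2 significant figures: 13 m.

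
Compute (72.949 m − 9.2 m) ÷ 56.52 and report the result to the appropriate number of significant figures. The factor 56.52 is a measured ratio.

72.949 m − 9.2 m = 63.749 m; the difference is limited to 1 decimal place (3 s.f.).
Carrying full precision, 63.749 ÷ 56.52 = 1.12790162774… m; 56.52 has 4 s.f., so the result keeps min(3, 4) = 3 s.f.
Rounded to 3 significant figures: 1.13 m.

1.13 m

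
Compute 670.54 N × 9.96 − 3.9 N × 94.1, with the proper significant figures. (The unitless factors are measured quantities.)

670.54 × 9.96 = 6678.5784 → 6.68 × 10^3 N (3 s.f., last digit at the 10^1 place).
3.9 × 94.1 = 366.99 → 3.7 × 10^2 N (2 s.f., last digit at the 10^1 place).
Difference: 6311.5884 N; keep the coarser place, 10^1.
Result: 6.31 × 10^3 N.

6.31 × 10^3 N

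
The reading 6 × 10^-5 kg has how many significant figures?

1

6 × 10^-5: in scientific notation every digit of the coefficient is significant.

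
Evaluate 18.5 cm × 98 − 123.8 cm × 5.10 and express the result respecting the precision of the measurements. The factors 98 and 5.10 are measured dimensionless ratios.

18.5 × 98 = 1813 → 1.8 × 10³ cm (2 s.f., last digit at the 10^2 place).
123.8 × 5.10 = 631.38 → 631 cm (3 s.f., last digit at the 10^0 place).
Difference: 1181.62 cm; keep the coarser place, 10^2.
Result: 1.2 × 10³ cm.

1.2 × 10³ cm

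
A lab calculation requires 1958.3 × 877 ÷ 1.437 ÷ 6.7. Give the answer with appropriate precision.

1.8 × 10⁵

1958.3 × 877 ÷ 1.437 ÷ 6.7 = 178380.446411…
Multiplication/division keeps the fewest significant figures: 1958.3 → 5 s.f., 877 → 3 s.f., 1.437 → 4 s.f., 6.7 → 2 s.f.; limit is 2.
Rounded to 2 significant figures: 1.8 × 10⁵.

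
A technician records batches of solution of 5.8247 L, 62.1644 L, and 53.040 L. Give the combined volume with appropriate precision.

121.029 L

5.8247 L + 62.1644 L + 53.040 L = 121.0291 L.
Addition/subtraction keeps the fewest decimal places: 5.8247 → 4 decimal places, 62.1644 → 4 decimal places, 53.040 → 3 decimal places; limit is 3.
Rounded to 3 decimal places: 121.029 L.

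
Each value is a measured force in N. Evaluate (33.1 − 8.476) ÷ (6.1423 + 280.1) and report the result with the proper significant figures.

0.0860

33.1 − 8.476 = 24.624, limited to 1 d.p. → 3 s.f.; 6.1423 + 280.1 = 286.2423, limited to 1 d.p. → 4 s.f.
Carrying full precision, 24.624 ÷ 286.2423 = 0.0860250214591…; keep min(3, 4) = 3 s.f.
Rounded to 3 significant figures: 0.0860.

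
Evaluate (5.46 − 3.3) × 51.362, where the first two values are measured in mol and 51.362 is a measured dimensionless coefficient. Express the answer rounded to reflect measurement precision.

1.1 × 10² mol

5.46 mol − 3.3 mol = 2.16 mol; the difference is limited to 1 decimal place (2 s.f.).
Carrying full precision, 2.16 × 51.362 = 110.94192 mol; 51.362 has 5 s.f., so the result keeps min(2, 5) = 2 s.f.
Rounded to 2 significant figures: 1.1 × 10² mol.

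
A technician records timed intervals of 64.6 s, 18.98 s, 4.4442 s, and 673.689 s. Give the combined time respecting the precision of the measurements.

64.6 s + 18.98 s + 4.4442 s + 673.689 s = 761.7132 s.
Addition/subtraction keeps the fewest decimal places: 64.6 → 1 decimal place, 18.98 → 2 decimal places, 4.4442 → 4 decimal places, 673.689 → 3 decimal places; limit is 1.
Rounded to 1 decimal place: 761.7 s.

761.7 s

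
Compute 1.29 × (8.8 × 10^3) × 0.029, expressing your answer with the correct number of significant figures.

3.3 × 10^2

1.29 × (8.8 × 10^3) × 0.029 = 329.208
Multiplication/division keeps the fewest significant figures: 1.29 → 3 s.f., 8.8 × 10^3 → 2 s.f., 0.029 → 2 s.f.; limit is 2.
Rounded to 2 significant figures: 3.3 × 10^2.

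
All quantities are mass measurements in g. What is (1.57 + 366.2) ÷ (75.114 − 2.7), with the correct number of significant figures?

5.08

1.57 + 366.2 = 367.77, limited to 1 d.p. → 4 s.f.; 75.114 − 2.7 = 72.414, limited to 1 d.p. → 3 s.f.
Carrying full precision, 367.77 ÷ 72.414 = 5.07871406082…; keep min(4, 3) = 3 s.f.
Rounded to 3 significant figures: 5.08.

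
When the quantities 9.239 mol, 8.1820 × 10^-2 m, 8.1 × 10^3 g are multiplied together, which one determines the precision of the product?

8.1 × 10^3 g

9.239 mol → 4 s.f.; 8.1820 × 10^-2 m → 5 s.f.; 8.1 × 10^3 g → 2 s.f.
The fewest is 2 significant figures, from 8.1 × 10^3 g.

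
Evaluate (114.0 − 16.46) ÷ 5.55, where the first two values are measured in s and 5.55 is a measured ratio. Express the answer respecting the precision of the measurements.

17.6 s

114.0 s − 16.46 s = 97.54 s; the difference is limited to 1 decimal place (3 s.f.).
Carrying full precision, 97.54 ÷ 5.55 = 17.5747747748… s; 5.55 has 3 s.f., so the result keeps min(3, 3) = 3 s.f.
Rounded to 3 significant figures: 17.6 s.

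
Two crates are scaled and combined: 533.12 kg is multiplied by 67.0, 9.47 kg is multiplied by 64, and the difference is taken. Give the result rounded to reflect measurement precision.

3.51 × 10⁴ kg

533.12 × 67.0 = 35719.04 → 3.57 × 10⁴ kg (3 s.f., last digit at the 10^2 place).
9.47 × 64 = 606.08 → 6.1 × 10² kg (2 s.f., last digit at the 10^1 place).
Difference: 35112.96 kg; keep the coarser place, 10^2.
Result: 3.51 × 10⁴ kg.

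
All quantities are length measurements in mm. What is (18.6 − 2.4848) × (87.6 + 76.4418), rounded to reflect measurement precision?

2.64 × 10^3 mm²

18.6 − 2.4848 = 16.1152, limited to 1 d.p. → 3 s.f.; 87.6 + 76.4418 = 164.0418, limited to 1 d.p. → 4 s.f.
Carrying full precision, 16.1152 × 164.0418 = 2643.56641536; keep min(3, 4) = 3 s.f.
Rounded to 3 significant figures: 2.64 × 10^3 mm².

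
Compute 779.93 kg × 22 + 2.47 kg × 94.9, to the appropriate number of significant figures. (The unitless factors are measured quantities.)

1.7 × 10^4 kg

779.93 × 22 = 17158.46 → 1.7 × 10^4 kg (2 s.f., last digit at the 10^3 place).
2.47 × 94.9 = 234.403 → 234 kg (3 s.f., last digit at the 10^0 place).
Sum: 17392.863 kg; keep the coarser place, 10^3.
Result: 1.7 × 10^4 kg.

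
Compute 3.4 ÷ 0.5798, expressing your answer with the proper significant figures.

5.9

3.4 ÷ 0.5798 = 5.86409106588…
Multiplication/division keeps the fewest significant figures: 3.4 → 2 s.f., 0.5798 → 4 s.f.; limit is 2.
Rounded to 2 significant figures: 5.9.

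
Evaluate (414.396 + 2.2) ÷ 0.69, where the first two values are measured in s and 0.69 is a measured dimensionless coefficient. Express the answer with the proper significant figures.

6.0 × 10^2 s

414.396 s + 2.2 s = 416.596 s; the sum is limited to 1 decimal place (4 s.f.).
Carrying full precision, 416.596 ÷ 0.69 = 603.762318841… s; 0.69 has 2 s.f., so the result keeps min(4, 2) = 2 s.f.
Rounded to 2 significant figures: 6.0 × 10^2 s.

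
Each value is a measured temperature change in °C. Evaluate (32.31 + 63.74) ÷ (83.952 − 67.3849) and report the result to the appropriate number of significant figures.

5.798

32.31 + 63.74 = 96.05, limited to 2 d.p. → 4 s.f.; 83.952 − 67.3849 = 16.5671, limited to 3 d.p. → 5 s.f.
Carrying full precision, 96.05 ÷ 16.5671 = 5.79763507192…; keep min(4, 5) = 4 s.f.
Rounded to 4 significant figures: 5.798.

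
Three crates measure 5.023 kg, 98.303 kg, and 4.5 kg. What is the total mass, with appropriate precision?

5.023 kg + 98.303 kg + 4.5 kg = 107.826 kg.
Addition/subtraction keeps the fewest decimal places: 5.023 → 3 decimal places, 98.303 → 3 decimal places, 4.5 → 1 decimal place; limit is 1.
Rounded to 1 decimal place: 107.8 kg.

107.8 kg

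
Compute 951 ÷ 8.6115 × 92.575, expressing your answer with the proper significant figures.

1.02 × 10^4

951 ÷ 8.6115 × 92.575 = 10223.4018464…
Multiplication/division keeps the fewest significant figures: 951 → 3 s.f., 8.6115 → 5 s.f., 92.575 → 5 s.f.; limit is 3.
Rounded to 3 significant figures: 1.02 × 10^4.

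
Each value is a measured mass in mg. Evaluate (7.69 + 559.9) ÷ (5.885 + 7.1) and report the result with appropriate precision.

7.69 + 559.9 = 567.59, limited to 1 d.p. → 4 s.f.; 5.885 + 7.1 = 12.985, limited to 1 d.p. → 3 s.f.
Carrying full precision, 567.59 ÷ 12.985 = 43.7112052368…; keep min(4, 3) = 3 s.f.
Rounded to 3 significant figures: 43.7.

43.7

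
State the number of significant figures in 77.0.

3

77.0: trailing zeros after a decimal point are significant.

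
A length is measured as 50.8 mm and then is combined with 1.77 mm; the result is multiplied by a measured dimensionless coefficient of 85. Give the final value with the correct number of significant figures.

50.8 mm + 1.77 mm = 52.57 mm; the sum is limited to 1 decimal place (3 s.f.).
Carrying full precision, 52.57 × 85 = 4468.45 mm; 85 has 2 s.f., so the result keeps min(3, 2) = 2 s.f.
Rounded to 2 significant figures: 4.5 × 10^3 mm.

4.5 × 10^3 mm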